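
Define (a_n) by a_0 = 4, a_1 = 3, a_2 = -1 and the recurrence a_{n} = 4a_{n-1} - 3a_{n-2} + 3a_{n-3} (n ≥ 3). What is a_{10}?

The ordinary generating function has denominator 1 - 4t + 3t^2 - 3t^3.
Iterating the recurrence: a_0,…,a_{10} = 4, 3, -1, -1, 8, 32, 101, 332, 1121, 3791, 12797.

12797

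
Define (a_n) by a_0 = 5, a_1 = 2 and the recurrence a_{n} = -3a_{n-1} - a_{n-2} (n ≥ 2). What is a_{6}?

-563

The ordinary generating function has denominator 1 + 3x + x^2.
Iterating the recurrence: a_0,…,a_{6} = 5, 2, -11, 31, -82, 215, -563.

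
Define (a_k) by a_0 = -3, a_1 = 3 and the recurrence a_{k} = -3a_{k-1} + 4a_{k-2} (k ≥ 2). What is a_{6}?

-4917

The ordinary generating function has denominator 1 + 3x - 4x^2.
Iterating the recurrence: a_0,…,a_{6} = -3, 3, -21, 75, -309, 1227, -4917.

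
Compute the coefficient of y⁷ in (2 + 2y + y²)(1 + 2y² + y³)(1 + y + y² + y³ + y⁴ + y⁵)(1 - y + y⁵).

(2 + 2y + y²) has coefficients 2,2,1 for degrees 0…2.
(1 + 2y² + y³) has coefficients 1,0,2,1,0,0,0,0 for degrees 0…7.
Multiplying by (1 + y + y² + y³ + y⁴ + y⁵) gives running coefficients 1,1,3,4,4,4,3,3 for degrees 0…7.
Finally multiplying by (1 - y + y⁵), the product of all factors after the first has coefficients 1,0,2,1,0,1,0,3 for degrees 0…7.
[y⁷] = 2·3 + 2·0 + 1·1 = 7.

7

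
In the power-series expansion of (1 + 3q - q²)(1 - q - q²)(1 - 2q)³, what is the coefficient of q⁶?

(1 + 3q - q²) has coefficients 1,3,-1 for degrees 0…2.
(1 - q - q²) has coefficients 1,-1,-1,0,0,0,0 for degrees 0…6.
Finally multiplying by (1 - 2q)³, the product of all factors after the first has coefficients 1,-7,17,-14,-4,8,0 for degrees 0…6.
[q⁶] = 1·0 + 3·8 − 1·(-4) = 28.

28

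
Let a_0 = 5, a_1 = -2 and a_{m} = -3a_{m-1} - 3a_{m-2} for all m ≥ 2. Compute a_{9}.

-891

The ordinary generating function has denominator 1 + 3z + 3z^2.
Iterating the recurrence: a_0,…,a_{9} = 5, -2, -9, 33, -72, 117, -135, 54, 243, -891.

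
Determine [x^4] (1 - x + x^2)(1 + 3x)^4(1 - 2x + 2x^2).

(1 - x + x^2) has coefficients 1,-1,1 for degrees 0…2.
(1 + 3x)^4 has coefficients 1,12,54,108,81 for degrees 0…4.
Finally multiplying by (1 - 2x + 2x^2), the product of all factors after the first has coefficients 1,10,32,24,-27 for degrees 0…4.
[x^4] = 1·(-27) − 1·24 + 1·32 = -19.

-19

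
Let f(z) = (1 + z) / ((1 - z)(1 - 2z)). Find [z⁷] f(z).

Partial fractions give a closed form: a_n = (-2)·1^n + (3)·2^n.
At n = 7: a_7 = 382.

382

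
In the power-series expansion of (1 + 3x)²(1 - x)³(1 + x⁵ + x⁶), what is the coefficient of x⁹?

(1 + 3x)² has coefficients 1,6,9 for degrees 0…2.
(1 - x)³ has coefficients 1,-3,3,-1,0,0,0,0,0,0 for degrees 0…9.
Finally multiplying by (1 + x⁵ + x⁶), the product of all factors after the first has coefficients 1,-3,3,-1,0,1,-2,0,2,-1 for degrees 0…9.
[x⁹] = 1·(-1) + 6·2 + 9·0 = 11.

11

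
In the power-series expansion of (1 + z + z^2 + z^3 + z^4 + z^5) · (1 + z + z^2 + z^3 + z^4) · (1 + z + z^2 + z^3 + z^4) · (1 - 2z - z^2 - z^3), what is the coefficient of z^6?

(1 + z + z^2 + z^3 + z^4 + z^5) has coefficients 1,1,1,1,1,1 for degrees 0…5.
(1 + z + z^2 + z^3 + z^4) has coefficients 1,1,1,1,1,0,0 for degrees 0…6.
Multiplying by (1 + z + z^2 + z^3 + z^4) gives running coefficients 1,2,3,4,5,4,3 for degrees 0…6.
Finally multiplying by (1 - 2z - z^2 - z^3), the product of all factors after the first has coefficients 1,0,-2,-5,-8,-13,-14 for degrees 0…6.
[z^6] = 1·(-14) + 1·(-13) + 1·(-8) + 1·(-5) + 1·(-2) + 1·0 = -42.

-42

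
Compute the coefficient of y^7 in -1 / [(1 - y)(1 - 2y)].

Partial fractions give a closed form: a_n = (1)·1^n + (-2)·2^n.
At n = 7: a_7 = -255.

-255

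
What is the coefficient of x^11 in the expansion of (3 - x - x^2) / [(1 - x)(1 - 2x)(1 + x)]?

The denominator gives the recurrence a_n = 2a_(n−1) + a_(n−2) − 2a_(n−3) for n ≥ 3; the numerator fixes a_0 = 3, a_1 = 5, a_2 = 12.
Iterating: 3, 5, 12, 23, 48, 95, 192, 383, 768, 1535, 3072, 6143, so a_11 = 6143.

6143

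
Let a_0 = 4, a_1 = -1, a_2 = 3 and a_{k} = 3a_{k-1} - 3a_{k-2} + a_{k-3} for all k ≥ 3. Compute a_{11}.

The ordinary generating function has denominator 1 - 3q + 3q^2 - q^3.
Iterating the recurrence: a_0,…,a_{11} = 4, -1, 3, 16, 38, 69, 109, 158, 216, 283, 359, 444.

444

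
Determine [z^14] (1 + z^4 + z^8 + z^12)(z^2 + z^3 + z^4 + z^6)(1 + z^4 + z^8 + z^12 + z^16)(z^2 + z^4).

(1 + z^4 + z^8 + z^12) has coefficients 1,0,0,0,1,0,0,0,1,0,0,0,1 for degrees 0…12.
(z^2 + z^3 + z^4 + z^6) has coefficients 0,0,1,1,1,0,1,0,0,0,0,0,0,0,0 for degrees 0…14.
Multiplying by (1 + z^4 + z^8 + z^12 + z^16) gives running coefficients 0,0,1,1,1,0,2,1,1,0,2,1,1,0,2 for degrees 0…14.
Finally multiplying by (z^2 + z^4), the product of all factors after the first has coefficients 0,0,0,0,1,1,2,1,3,1,3,1,3,1,3 for degrees 0…14.
[z^14] = 1·3 + 1·3 + 1·2 + 1·0 = 8.

8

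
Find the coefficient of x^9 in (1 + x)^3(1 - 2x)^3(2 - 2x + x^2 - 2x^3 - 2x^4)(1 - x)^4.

(1 + x)^3 has coefficients 1,3,3,1 for degrees 0…3.
(1 - 2x)^3 has coefficients 1,-6,12,-8,0,0,0,0,0,0 for degrees 0…9.
Multiplying by (2 - 2x + x^2 - 2x^3 - 2x^4) gives running coefficients 2,-14,37,-48,38,-20,-8,16,0,0 for degrees 0…9.
Finally multiplying by (1 - x)^4, the product of all factors after the first has coefficients 2,-22,105,-288,510,-622,529,-272,6,108 for degrees 0…9.
[x^9] = 1·108 + 3·6 + 3·(-272) + 1·529 = -161.

-161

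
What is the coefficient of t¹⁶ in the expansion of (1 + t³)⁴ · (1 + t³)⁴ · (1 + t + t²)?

(1 + t³)⁴ has coefficients 1,0,0,4,0,0,6,0,0,4,0,0,1 for degrees 0…12.
(1 + t³)⁴ has coefficients 1,0,0,4,0,0,6,0,0,4,0,0,1,0,0,0,0 for degrees 0…16.
Finally multiplying by (1 + t + t²), the product of all factors after the first has coefficients 1,1,1,4,4,4,6,6,6,4,4,4,1,1,1,0,0 for degrees 0…16.
[t¹⁶] = 1·0 + 4·1 + 6·4 + 4·6 + 1·4 = 56.

56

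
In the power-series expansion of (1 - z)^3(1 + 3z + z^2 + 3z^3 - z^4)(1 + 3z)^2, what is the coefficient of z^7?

64

(1 - z)^3 has coefficients 1,-3,3,-1 for degrees 0…3.
(1 + 3z + z^2 + 3z^3 - z^4) has coefficients 1,3,1,3,-1,0,0,0 for degrees 0…7.
Finally multiplying by (1 + 3z)^2, the product of all factors after the first has coefficients 1,9,28,36,26,21,-9,0 for degrees 0…7.
[z^7] = 1·0 − 3·(-9) + 3·21 − 1·26 = 64.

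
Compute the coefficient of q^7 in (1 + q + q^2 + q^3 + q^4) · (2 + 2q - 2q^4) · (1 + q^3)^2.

6

(1 + q + q^2 + q^3 + q^4) has coefficients 1,1,1,1,1 for degrees 0…4.
(2 + 2q - 2q^4) has coefficients 2,2,0,0,-2,0,0,0 for degrees 0…7.
Finally multiplying by (1 + q^3)^2, the product of all factors after the first has coefficients 2,2,0,4,2,0,2,-2 for degrees 0…7.
[q^7] = 1·(-2) + 1·2 + 1·0 + 1·2 + 1·4 = 6.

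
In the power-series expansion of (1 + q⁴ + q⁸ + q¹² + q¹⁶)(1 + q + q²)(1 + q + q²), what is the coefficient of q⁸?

(1 + q⁴ + q⁸ + q¹² + q¹⁶) has coefficients 1,0,0,0,1,0,0,0,1 for degrees 0…8.
(1 + q + q²) has coefficients 1,1,1,0,0,0,0,0,0 for degrees 0…8.
Finally multiplying by (1 + q + q²), the product of all factors after the first has coefficients 1,2,3,2,1,0,0,0,0 for degrees 0…8.
[q⁸] = 1·0 + 1·1 + 1·1 = 2.

2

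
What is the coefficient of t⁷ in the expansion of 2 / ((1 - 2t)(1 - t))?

510

Partial fractions give a closed form: a_n = (4)·2^n + (-2)·1^n.
At n = 7: a_7 = 510.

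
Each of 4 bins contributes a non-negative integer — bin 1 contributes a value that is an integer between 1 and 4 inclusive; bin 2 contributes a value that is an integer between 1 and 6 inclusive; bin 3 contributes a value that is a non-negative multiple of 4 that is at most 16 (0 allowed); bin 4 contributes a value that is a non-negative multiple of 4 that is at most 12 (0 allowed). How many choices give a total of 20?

The generating function for the choices is (y + y^2 + y^3 + y^4)·(y + y^2 + y^3 + y^4 + y^5 + y^6)·(1 + y^4 + y^8 + y^12 + y^16)·(1 + y^4 + y^8 + y^12); the count is [y^20].
(y + y^2 + y^3 + y^4) has coefficients 0,1,1,1,1 for degrees 0…4.
(y + y^2 + y^3 + y^4 + y^5 + y^6) has coefficients 0,1,1,1,1,1,1,0,0,0,0,0,0,0,0,0,0,0,0,0,0 for degrees 0…20.
Multiplying by (1 + y^4 + y^8 + y^12 + y^16) gives running coefficients 0,1,1,1,1,2,2,1,1,2,2,1,1,2,2,1,1,2,2,1,1 for degrees 0…20.
Finally multiplying by (1 + y^4 + y^8 + y^12), the product of all factors after the first has coefficients 0,1,1,1,1,3,3,2,2,5,5,3,3,7,7,4,4,8,8,4,4 for degrees 0…20.
[y^20] = 1·4 + 1·8 + 1·8 + 1·4 = 24.

24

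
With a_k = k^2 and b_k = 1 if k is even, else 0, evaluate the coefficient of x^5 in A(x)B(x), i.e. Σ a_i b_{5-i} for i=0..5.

35

The convolution is the t^5 coefficient of A(t)B(t).
Σ = 0·0 + 1·1 + 4·0 + 9·1 + 16·0 + 25·1 = 35.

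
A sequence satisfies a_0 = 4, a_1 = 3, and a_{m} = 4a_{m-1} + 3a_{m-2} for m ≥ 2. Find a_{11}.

The ordinary generating function has denominator 1 - 4t - 3t^2.
Iterating the recurrence: a_0,…,a_{11} = 4, 3, 24, 105, 492, 2283, 10608, 49281, 228948, 1063635, 4941384, 22956441.

22956441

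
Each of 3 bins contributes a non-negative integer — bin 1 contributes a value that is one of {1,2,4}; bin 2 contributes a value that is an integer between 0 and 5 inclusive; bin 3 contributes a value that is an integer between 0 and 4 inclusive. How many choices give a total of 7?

The generating function for the choices is (y + y^2 + y^4)·(1 + y + y^2 + y^3 + y^4 + y^5)·(1 + y + y^2 + y^3 + y^4); the count is [y^7].
(y + y^2 + y^4) has coefficients 0,1,1,0,1 for degrees 0…4.
(1 + y + y^2 + y^3 + y^4 + y^5) has coefficients 1,1,1,1,1,1,0,0 for degrees 0…7.
Finally multiplying by (1 + y + y^2 + y^3 + y^4), the product of all factors after the first has coefficients 1,2,3,4,5,5,4,3 for degrees 0…7.
[y^7] = 1·4 + 1·5 + 1·4 = 13.

13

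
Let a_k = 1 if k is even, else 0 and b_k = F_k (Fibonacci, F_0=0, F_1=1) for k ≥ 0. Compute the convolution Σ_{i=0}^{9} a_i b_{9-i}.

This is [x^9] in the product of the two ordinary generating functions.
Σ = 1·34 + 0·21 + 1·13 + 0·8 + 1·5 + 0·3 + 1·2 + 0·1 + 1·1 + 0·0 = 55.

55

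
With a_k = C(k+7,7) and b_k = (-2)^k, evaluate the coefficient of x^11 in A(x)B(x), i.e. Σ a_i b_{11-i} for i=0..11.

14088

The convolution is the t^11 coefficient of A(t)B(t).
Σ = 1·(-2048) + 8·1024 + 36·(-512) + 120·256 + 330·(-128) + 792·64 + 1716·(-32) + 3432·16 + 6435·(-8) + 11440·4 + 19448·(-2) + 31824·1 = 14088.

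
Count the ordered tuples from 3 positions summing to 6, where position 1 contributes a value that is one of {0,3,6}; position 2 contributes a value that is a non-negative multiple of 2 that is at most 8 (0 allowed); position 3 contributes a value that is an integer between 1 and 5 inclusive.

The generating function for the choices is (1 + x³ + x⁶)·(1 + x² + x⁴ + x⁶ + x⁸)·(x + x² + x³ + x⁴ + x⁵); the count is [x⁶].
(1 + x³ + x⁶) has coefficients 1,0,0,1,0,0,1 for degrees 0…6.
(1 + x² + x⁴ + x⁶ + x⁸) has coefficients 1,0,1,0,1,0,1 for degrees 0…6.
Finally multiplying by (x + x² + x³ + x⁴ + x⁵), the product of all factors after the first has coefficients 0,1,1,2,2,3,2 for degrees 0…6.
[x⁶] = 1·2 + 1·2 + 1·0 = 4.

4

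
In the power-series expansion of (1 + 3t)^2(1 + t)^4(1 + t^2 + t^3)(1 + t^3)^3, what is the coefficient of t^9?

763

(1 + 3t)^2 has coefficients 1,6,9 for degrees 0…2.
(1 + t)^4 has coefficients 1,4,6,4,1,0,0,0,0,0 for degrees 0…9.
Multiplying by (1 + t^2 + t^3) gives running coefficients 1,4,7,9,11,10,5,1,0,0 for degrees 0…9.
Finally multiplying by (1 + t^3)^3, the product of all factors after the first has coefficients 1,4,7,12,23,31,35,46,51,43 for degrees 0…9.
[t^9] = 1·43 + 6·51 + 9·46 = 763.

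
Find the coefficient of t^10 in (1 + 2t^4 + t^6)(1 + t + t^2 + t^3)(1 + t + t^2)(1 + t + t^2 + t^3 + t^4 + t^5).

(1 + 2t^4 + t^6) has coefficients 1,0,0,0,2,0,1 for degrees 0…6.
(1 + t + t^2 + t^3) has coefficients 1,1,1,1,0,0,0,0,0,0,0 for degrees 0…10.
Multiplying by (1 + t + t^2) gives running coefficients 1,2,3,3,2,1,0,0,0,0,0 for degrees 0…10.
Finally multiplying by (1 + t + t^2 + t^3 + t^4 + t^5), the product of all factors after the first has coefficients 1,3,6,9,11,12,11,9,6,3,1 for degrees 0…10.
[t^10] = 1·1 + 2·11 + 1·11 = 34.

34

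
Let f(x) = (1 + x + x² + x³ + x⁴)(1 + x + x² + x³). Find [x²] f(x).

3

(1 + x + x² + x³ + x⁴) has coefficients 1,1,1 for degrees 0…2.
(1 + x + x² + x³) has coefficients 1,1,1 for degrees 0…2.
[x²] = 1·1 + 1·1 + 1·1 = 3.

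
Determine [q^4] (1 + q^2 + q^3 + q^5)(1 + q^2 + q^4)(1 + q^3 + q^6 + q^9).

2

(1 + q^2 + q^3 + q^5) has coefficients 1,0,1,1,0 for degrees 0…4.
(1 + q^2 + q^4) has coefficients 1,0,1,0,1 for degrees 0…4.
Finally multiplying by (1 + q^3 + q^6 + q^9), the product of all factors after the first has coefficients 1,0,1,1,1 for degrees 0…4.
[q^4] = 1·1 + 1·1 + 1·0 = 2.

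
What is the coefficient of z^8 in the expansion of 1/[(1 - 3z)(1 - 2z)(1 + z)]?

14421

The denominator gives the recurrence a_n = 4a_(n−1) − a_(n−2) − 6a_(n−3) for n ≥ 3; the numerator fixes a_0 = 1, a_1 = 4, a_2 = 15.
Iterating: 1, 4, 15, 50, 161, 504, 1555, 4750, 14421, so a_8 = 14421.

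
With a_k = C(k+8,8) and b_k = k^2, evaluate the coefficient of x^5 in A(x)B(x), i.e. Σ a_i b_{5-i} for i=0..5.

1729

The convolution is the x^5 coefficient of A(x)B(x).
Σ = 1·25 + 9·16 + 45·9 + 165·4 + 495·1 + 1287·0 = 1729.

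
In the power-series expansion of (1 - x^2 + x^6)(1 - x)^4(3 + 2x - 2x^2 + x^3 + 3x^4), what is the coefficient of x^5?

(1 - x^2 + x^6) has coefficients 1,0,-1,0,0,0 for degrees 0…5.
(1 - x)^4 has coefficients 1,-4,6,-4,1,0 for degrees 0…5.
Finally multiplying by (3 + 2x - 2x^2 + x^3 + 3x^4), the product of all factors after the first has coefficients 3,-10,8,9,-18,4 for degrees 0…5.
[x^5] = 1·4 − 1·9 = -5.

-5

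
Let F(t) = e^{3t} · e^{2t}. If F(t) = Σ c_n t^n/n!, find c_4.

The EGF product rule gives c_4 = Σ_{k_1+k_2=4} C(4; k_1,k_2) · ∏ g_i(k_i), where e^{3t} gives (3)^k; e^{2t} gives (2)^k.
g_1(k) for k = 0…4: 1, 3, 9, 27, 81.
g_2(k) for k = 0…4: 1, 2, 4, 8, 16.
c_4 = Σ_k C(4,k)·g_1(k)·g_2(4−k) = 1·1·16 + 4·3·8 + 6·9·4 + 4·27·2 + 1·81·1 = 16 + 96 + 216 + 216 + 81 = 625.

625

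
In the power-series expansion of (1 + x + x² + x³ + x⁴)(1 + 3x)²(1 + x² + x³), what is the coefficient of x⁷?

31

(1 + x + x² + x³ + x⁴) has coefficients 1,1,1,1,1 for degrees 0…4.
(1 + 3x)² has coefficients 1,6,9,0,0,0,0,0 for degrees 0…7.
Finally multiplying by (1 + x² + x³), the product of all factors after the first has coefficients 1,6,10,7,15,9,0,0 for degrees 0…7.
[x⁷] = 1·0 + 1·0 + 1·9 + 1·15 + 1·7 = 31.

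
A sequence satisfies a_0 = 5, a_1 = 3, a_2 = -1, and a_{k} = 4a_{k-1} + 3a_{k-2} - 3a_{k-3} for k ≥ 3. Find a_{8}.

The ordinary generating function has denominator 1 - 4q - 3q^2 + 3q^3.
Iterating the recurrence: a_0,…,a_{8} = 5, 3, -1, -10, -52, -235, -1066, -4813, -21745.

-21745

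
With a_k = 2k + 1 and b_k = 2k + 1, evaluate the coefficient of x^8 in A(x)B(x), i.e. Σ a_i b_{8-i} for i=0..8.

489

Write out a_i and b_{8-i} for i = 0,…,8 and sum the products.
Σ = 1·17 + 3·15 + 5·13 + 7·11 + 9·9 + 11·7 + 13·5 + 15·3 + 17·1 = 489.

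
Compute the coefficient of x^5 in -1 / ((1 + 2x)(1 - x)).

21

The denominator gives the recurrence a_n = −a_(n−1) + 2a_(n−2) for n ≥ 2; the numerator fixes a_0 = -1, a_1 = 1.
Iterating: -1, 1, -3, 5, -11, 21, so a_5 = 21.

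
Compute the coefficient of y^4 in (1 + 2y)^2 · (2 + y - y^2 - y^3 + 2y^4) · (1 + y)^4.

94

(1 + 2y)^2 has coefficients 1,4,4 for degrees 0…2.
(2 + y - y^2 - y^3 + 2y^4) has coefficients 2,1,-1,-1,2 for degrees 0…4.
Finally multiplying by (1 + y)^4, the product of all factors after the first has coefficients 2,9,15,9,-2 for degrees 0…4.
[y^4] = 1·(-2) + 4·9 + 4·15 = 94.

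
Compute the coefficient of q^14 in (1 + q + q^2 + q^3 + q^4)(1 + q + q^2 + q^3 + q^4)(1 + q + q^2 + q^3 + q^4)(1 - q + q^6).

15

(1 + q + q^2 + q^3 + q^4) has coefficients 1,1,1,1,1 for degrees 0…4.
(1 + q + q^2 + q^3 + q^4) has coefficients 1,1,1,1,1,0,0,0,0,0,0,0,0,0,0 for degrees 0…14.
Multiplying by (1 + q + q^2 + q^3 + q^4) gives running coefficients 1,2,3,4,5,4,3,2,1,0,0,0,0,0,0 for degrees 0…14.
Finally multiplying by (1 - q + q^6), the product of all factors after the first has coefficients 1,1,1,1,1,-1,0,1,2,3,5,4,3,2,1 for degrees 0…14.
[q^14] = 1·1 + 1·2 + 1·3 + 1·4 + 1·5 = 15.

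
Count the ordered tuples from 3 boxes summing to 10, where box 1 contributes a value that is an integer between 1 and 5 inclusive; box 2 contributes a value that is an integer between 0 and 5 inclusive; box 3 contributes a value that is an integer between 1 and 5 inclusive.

19

The generating function for the choices is (q + q² + q³ + q⁴ + q⁵)·(1 + q + q² + q³ + q⁴ + q⁵)·(q + q² + q³ + q⁴ + q⁵); the count is [q¹⁰].
(q + q² + q³ + q⁴ + q⁵) has coefficients 0,1,1,1,1,1 for degrees 0…5.
(1 + q + q² + q³ + q⁴ + q⁵) has coefficients 1,1,1,1,1,1,0,0,0,0,0 for degrees 0…10.
Finally multiplying by (q + q² + q³ + q⁴ + q⁵), the product of all factors after the first has coefficients 0,1,2,3,4,5,5,4,3,2,1 for degrees 0…10.
[q¹⁰] = 1·2 + 1·3 + 1·4 + 1·5 + 1·5 = 19.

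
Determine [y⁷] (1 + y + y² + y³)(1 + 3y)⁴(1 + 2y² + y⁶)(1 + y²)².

(1 + y + y² + y³) has coefficients 1,1,1,1 for degrees 0…3.
(1 + 3y)⁴ has coefficients 1,12,54,108,81,0,0,0 for degrees 0…7.
Multiplying by (1 + 2y² + y⁶) gives running coefficients 1,12,56,132,189,216,163,12 for degrees 0…7.
Finally multiplying by (1 + y²)², the product of all factors after the first has coefficients 1,12,58,156,302,492,597,576 for degrees 0…7.
[y⁷] = 1·576 + 1·597 + 1·492 + 1·302 = 1967.

1967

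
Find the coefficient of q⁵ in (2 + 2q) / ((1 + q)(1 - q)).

2

The denominator gives the recurrence a_n = a_(n−2) for n ≥ 3; the numerator fixes a_0 = 2, a_1 = 2, a_2 = 2.
Iterating: 2, 2, 2, 2, 2, 2, so a_5 = 2.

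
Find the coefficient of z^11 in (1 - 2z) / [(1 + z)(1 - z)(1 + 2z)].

-5460

The denominator gives the recurrence a_n = −2a_(n−1) + a_(n−2) + 2a_(n−3) for n ≥ 3; the numerator fixes a_0 = 1, a_1 = -4, a_2 = 9.
Iterating: 1, -4, 9, -20, 41, -84, 169, -340, 681, -1364, 2729, -5460, so a_11 = -5460.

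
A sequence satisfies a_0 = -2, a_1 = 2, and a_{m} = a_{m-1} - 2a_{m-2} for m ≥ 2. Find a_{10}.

-90

The ordinary generating function has denominator 1 - y + 2y^2.
Iterating the recurrence: a_0,…,a_{10} = -2, 2, 6, 2, -10, -14, 6, 34, 22, -46, -90.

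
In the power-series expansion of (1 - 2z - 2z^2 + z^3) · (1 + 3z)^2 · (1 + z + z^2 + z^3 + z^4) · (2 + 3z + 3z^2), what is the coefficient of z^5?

(1 - 2z - 2z^2 + z^3) has coefficients 1,-2,-2,1 for degrees 0…3.
(1 + 3z)^2 has coefficients 1,6,9,0,0,0 for degrees 0…5.
Multiplying by (1 + z + z^2 + z^3 + z^4) gives running coefficients 1,7,16,16,16,15 for degrees 0…5.
Finally multiplying by (2 + 3z + 3z^2), the product of all factors after the first has coefficients 2,17,56,101,128,126 for degrees 0…5.
[z^5] = 1·126 − 2·128 − 2·101 + 1·56 = -276.

-276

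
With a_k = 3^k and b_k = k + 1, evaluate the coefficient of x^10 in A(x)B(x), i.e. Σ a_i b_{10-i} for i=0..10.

132854

Write out a_i and b_{10-i} for i = 0,…,10 and sum the products.
Σ = 1·11 + 3·10 + 9·9 + 27·8 + 81·7 + 243·6 + 729·5 + 2187·4 + 6561·3 + 19683·2 + 59049·1 = 132854.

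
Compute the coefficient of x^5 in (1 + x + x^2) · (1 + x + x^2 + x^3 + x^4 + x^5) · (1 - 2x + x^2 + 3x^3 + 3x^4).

(1 + x + x^2) has coefficients 1,1,1 for degrees 0…2.
(1 + x + x^2 + x^3 + x^4 + x^5) has coefficients 1,1,1,1,1,1 for degrees 0…5.
Finally multiplying by (1 - 2x + x^2 + 3x^3 + 3x^4), the product of all factors after the first has coefficients 1,-1,0,3,6,6 for degrees 0…5.
[x^5] = 1·6 + 1·6 + 1·3 = 15.

15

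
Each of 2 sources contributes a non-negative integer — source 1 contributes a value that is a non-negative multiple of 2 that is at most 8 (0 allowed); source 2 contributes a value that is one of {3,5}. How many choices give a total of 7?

The generating function for the choices is (1 + t² + t⁴ + t⁶ + t⁸)·(t³ + t⁵); the count is [t⁷].
(1 + t² + t⁴ + t⁶ + t⁸) has coefficients 1,0,1,0,1,0,1,0 for degrees 0…7.
(t³ + t⁵) has coefficients 0,0,0,1,0,1,0,0 for degrees 0…7.
[t⁷] = 1·0 + 1·1 + 1·1 + 1·0 = 2.

2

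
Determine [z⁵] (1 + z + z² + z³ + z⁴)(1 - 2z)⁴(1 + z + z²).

(1 + z + z² + z³ + z⁴) has coefficients 1,1,1,1,1 for degrees 0…4.
(1 - 2z)⁴ has coefficients 1,-8,24,-32,16,0 for degrees 0…5.
Finally multiplying by (1 + z + z²), the product of all factors after the first has coefficients 1,-7,17,-16,8,-16 for degrees 0…5.
[z⁵] = 1·(-16) + 1·8 + 1·(-16) + 1·17 + 1·(-7) = -14.

-14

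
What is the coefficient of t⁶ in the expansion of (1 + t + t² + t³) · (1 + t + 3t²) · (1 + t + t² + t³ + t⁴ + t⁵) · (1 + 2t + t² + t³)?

(1 + t + t² + t³) has coefficients 1,1,1,1 for degrees 0…3.
(1 + t + 3t²) has coefficients 1,1,3,0,0,0,0 for degrees 0…6.
Multiplying by (1 + t + t² + t³ + t⁴ + t⁵) gives running coefficients 1,2,5,5,5,5,4 for degrees 0…6.
Finally multiplying by (1 + 2t + t² + t³), the product of all factors after the first has coefficients 1,4,10,18,22,25,24 for degrees 0…6.
[t⁶] = 1·24 + 1·25 + 1·22 + 1·18 = 89.

89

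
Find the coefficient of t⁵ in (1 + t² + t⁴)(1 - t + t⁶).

-1

(1 + t² + t⁴) has coefficients 1,0,1,0,1 for degrees 0…4.
(1 - t + t⁶) has coefficients 1,-1,0,0,0,0 for degrees 0…5.
[t⁵] = 1·0 + 1·0 + 1·(-1) = -1.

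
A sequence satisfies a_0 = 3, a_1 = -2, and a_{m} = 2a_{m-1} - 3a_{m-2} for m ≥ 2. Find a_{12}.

3287

The ordinary generating function has denominator 1 - 2t + 3t^2.
Iterating the recurrence: a_0,…,a_{12} = 3, -2, -13, -20, -1, 58, 119, 64, -229, -650, -613, 724, 3287.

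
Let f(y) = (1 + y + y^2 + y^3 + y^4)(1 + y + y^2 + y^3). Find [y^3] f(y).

(1 + y + y^2 + y^3 + y^4) has coefficients 1,1,1,1 for degrees 0…3.
(1 + y + y^2 + y^3) has coefficients 1,1,1,1 for degrees 0…3.
[y^3] = 1·1 + 1·1 + 1·1 + 1·1 = 4.

4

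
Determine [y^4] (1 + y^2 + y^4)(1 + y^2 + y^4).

(1 + y^2 + y^4) has coefficients 1,0,1,0,1 for degrees 0…4.
(1 + y^2 + y^4) has coefficients 1,0,1,0,1 for degrees 0…4.
[y^4] = 1·1 + 1·1 + 1·1 = 3.

3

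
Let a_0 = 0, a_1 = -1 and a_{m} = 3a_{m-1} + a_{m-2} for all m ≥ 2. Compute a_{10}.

The ordinary generating function has denominator 1 - 3t - t^2.
Iterating the recurrence: a_0,…,a_{10} = 0, -1, -3, -10, -33, -109, -360, -1189, -3927, -12970, -42837.

-42837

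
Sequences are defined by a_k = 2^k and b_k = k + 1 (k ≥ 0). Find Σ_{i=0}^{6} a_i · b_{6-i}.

Write out a_i and b_{6-i} for i = 0,…,6 and sum the products.
Σ = 1·7 + 2·6 + 4·5 + 8·4 + 16·3 + 32·2 + 64·1 = 247.

247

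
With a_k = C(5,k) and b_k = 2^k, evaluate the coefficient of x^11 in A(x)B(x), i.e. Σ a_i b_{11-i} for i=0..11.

15552

This is [x^11] in the product of the two ordinary generating functions.
Σ = 1·2048 + 5·1024 + 10·512 + 10·256 + 5·128 + 1·64 + 0·32 + 0·16 + 0·8 + 0·4 + 0·2 + 0·1 = 15552.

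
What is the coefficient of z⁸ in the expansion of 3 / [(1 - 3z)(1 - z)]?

29523

The denominator gives the recurrence a_n = 4a_(n−1) − 3a_(n−2) for n ≥ 2; the numerator fixes a_0 = 3, a_1 = 12.
Iterating: 3, 12, 39, 120, 363, 1092, 3279, 9840, 29523, so a_8 = 29523.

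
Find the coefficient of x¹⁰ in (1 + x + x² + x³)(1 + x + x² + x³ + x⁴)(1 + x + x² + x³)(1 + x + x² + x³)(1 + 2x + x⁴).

(1 + x + x² + x³) has coefficients 1,1,1,1 for degrees 0…3.
(1 + x + x² + x³ + x⁴) has coefficients 1,1,1,1,1,0,0,0,0,0,0 for degrees 0…10.
Multiplying by (1 + x + x² + x³) gives running coefficients 1,2,3,4,4,3,2,1,0,0,0 for degrees 0…10.
Multiplying by (1 + x + x² + x³) gives running coefficients 1,3,6,10,13,14,13,10,6,3,1 for degrees 0…10.
Finally multiplying by (1 + 2x + x⁴), the product of all factors after the first has coefficients 1,5,12,22,34,43,47,46,39,29,20 for degrees 0…10.
[x¹⁰] = 1·20 + 1·29 + 1·39 + 1·46 = 134.

134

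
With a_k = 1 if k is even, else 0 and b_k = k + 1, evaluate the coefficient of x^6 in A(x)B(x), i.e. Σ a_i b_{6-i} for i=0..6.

16

This is [x^6] in the product of the two ordinary generating functions.
Σ = 1·7 + 0·6 + 1·5 + 0·4 + 1·3 + 0·2 + 1·1 = 16.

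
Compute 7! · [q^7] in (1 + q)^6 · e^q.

37633

The EGF product rule gives c_7 = Σ_{k_1+k_2=7} C(7; k_1,k_2) · ∏ g_i(k_i), where (1+q)^6 gives the falling factorial (6)_k; e^q gives (1)^k.
g_1(k) for k = 0…7: 1, 6, 30, 120, 360, 720, 720, 0.
g_2(k) for k = 0…7: 1, 1, 1, 1, 1, 1, 1, 1.
c_7 = Σ_k C(7,k)·g_1(k)·g_2(7−k) = 1·1·1 + 7·6·1 + 21·30·1 + 35·120·1 + 35·360·1 + 21·720·1 + 7·720·1 = 1 + 42 + 630 + 4200 + 12600 + 15120 + 5040 = 37633.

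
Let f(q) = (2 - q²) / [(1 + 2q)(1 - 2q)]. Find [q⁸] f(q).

448

The denominator gives the recurrence a_n = 4a_(n−2) for n ≥ 3; the numerator fixes a_0 = 2, a_1 = 0, a_2 = 7.
Iterating: 2, 0, 7, 0, 28, 0, 112, 0, 448, so a_8 = 448.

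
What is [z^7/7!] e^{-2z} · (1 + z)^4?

320

The EGF product rule gives c_7 = Σ_{k_1+k_2=7} C(7; k_1,k_2) · ∏ g_i(k_i), where e^{-2z} gives (-2)^k; (1+z)^4 gives the falling factorial (4)_k.
g_1(k) for k = 0…7: 1, -2, 4, -8, 16, -32, 64, -128.
g_2(k) for k = 0…7: 1, 4, 12, 24, 24, 0, 0, 0.
c_7 = Σ_k C(7,k)·g_1(k)·g_2(7−k) = 35·(-8)·24 + 35·16·24 + 21·(-32)·12 + 7·64·4 + 1·(-128)·1 = −6720 + 13440 − 8064 + 1792 − 128 = 320.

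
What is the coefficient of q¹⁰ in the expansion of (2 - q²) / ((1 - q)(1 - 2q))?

The denominator gives the recurrence a_n = 3a_(n−1) − 2a_(n−2) for n ≥ 3; the numerator fixes a_0 = 2, a_1 = 6, a_2 = 13.
Iterating: 2, 6, 13, 27, 55, 111, 223, 447, 895, 1791, 3583, so a_10 = 3583.

3583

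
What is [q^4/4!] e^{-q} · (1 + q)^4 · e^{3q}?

The EGF product rule gives c_4 = Σ_{k_1+k_2+k_3=4} C(4; k_1,k_2,k_3) · ∏ g_i(k_i), where e^{-q} gives (-1)^k; (1+q)^4 gives the falling factorial (4)_k; e^{3q} gives (3)^k.
g_1(k) for k = 0…4: 1, -1, 1, -1, 1.
g_2(k) for k = 0…4: 1, 4, 12, 24, 24.
g_3(k) for k = 0…4: 1, 3, 9, 27, 81.
First combine the last two factors: h(k) = Σ_j C(k,j)·g_2(j)·g_3(k−j) for k = 0…4: 1, 7, 45, 267, 1473.
c_4 = Σ_k C(4,k)·g_1(k)·h(4−k) = 1·1·1473 + 4·(-1)·267 + 6·1·45 + 4·(-1)·7 + 1·1·1 = 1473 − 1068 + 270 − 28 + 1 = 648.

648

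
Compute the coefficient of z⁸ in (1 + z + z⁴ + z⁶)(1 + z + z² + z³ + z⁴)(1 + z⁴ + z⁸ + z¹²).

6

(1 + z + z⁴ + z⁶) has coefficients 1,1,0,0,1,0,1 for degrees 0…6.
(1 + z + z² + z³ + z⁴) has coefficients 1,1,1,1,1,0,0,0,0 for degrees 0…8.
Finally multiplying by (1 + z⁴ + z⁸ + z¹²), the product of all factors after the first has coefficients 1,1,1,1,2,1,1,1,2 for degrees 0…8.
[z⁸] = 1·2 + 1·1 + 1·2 + 1·1 = 6.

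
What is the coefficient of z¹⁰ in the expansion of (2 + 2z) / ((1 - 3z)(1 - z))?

236194

Partial fractions give a closed form: a_n = (4)·3^n + (-2)·1^n.
At n = 10: a_10 = 236194.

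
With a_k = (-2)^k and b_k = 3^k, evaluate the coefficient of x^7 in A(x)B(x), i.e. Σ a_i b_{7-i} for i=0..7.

Write out a_i and b_{7-i} for i = 0,…,7 and sum the products.
Σ = 1·2187 − 2·729 + 4·243 − 8·81 + 16·27 − 32·9 + 64·3 − 128·1 = 1261.

1261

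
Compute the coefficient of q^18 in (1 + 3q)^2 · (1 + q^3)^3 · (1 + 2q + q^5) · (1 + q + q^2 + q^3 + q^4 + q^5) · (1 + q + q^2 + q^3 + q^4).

(1 + 3q)^2 has coefficients 1,6,9 for degrees 0…2.
(1 + q^3)^3 has coefficients 1,0,0,3,0,0,3,0,0,1,0,0,0,0,0,0,0,0,0 for degrees 0…18.
Multiplying by (1 + 2q + q^5) gives running coefficients 1,2,0,3,6,1,3,6,3,1,2,3,0,0,1,0,0,0,0 for degrees 0…18.
Multiplying by (1 + q + q^2 + q^3 + q^4 + q^5) gives running coefficients 1,3,3,6,12,13,15,19,22,20,16,18,15,9,7,6,4,1,1 for degrees 0…18.
Finally multiplying by (1 + q + q^2 + q^3 + q^4), the product of all factors after the first has coefficients 1,4,7,13,25,37,49,65,81,89,92,95,91,78,65,55,41,27,19 for degrees 0…18.
[q^18] = 1·19 + 6·27 + 9·41 = 550.

550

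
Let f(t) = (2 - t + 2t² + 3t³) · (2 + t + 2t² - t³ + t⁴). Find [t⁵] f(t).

(2 - t + 2t² + 3t³) has coefficients 2,-1,2,3 for degrees 0…3.
(2 + t + 2t² - t³ + t⁴) has coefficients 2,1,2,-1,1,0 for degrees 0…5.
[t⁵] = 2·0 − 1·1 + 2·(-1) + 3·2 = 3.

3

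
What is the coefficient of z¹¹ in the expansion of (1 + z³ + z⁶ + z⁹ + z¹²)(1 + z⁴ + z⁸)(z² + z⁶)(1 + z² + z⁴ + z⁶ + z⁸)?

(1 + z³ + z⁶ + z⁹ + z¹²) has coefficients 1,0,0,1,0,0,1,0,0,1,0,0 for degrees 0…11.
(1 + z⁴ + z⁸) has coefficients 1,0,0,0,1,0,0,0,1,0,0,0 for degrees 0…11.
Multiplying by (z² + z⁶) gives running coefficients 0,0,1,0,0,0,2,0,0,0,2,0 for degrees 0…11.
Finally multiplying by (1 + z² + z⁴ + z⁶ + z⁸), the product of all factors after the first has coefficients 0,0,1,0,1,0,3,0,3,0,5,0 for degrees 0…11.
[z¹¹] = 1·0 + 1·3 + 1·0 + 1·1 = 4.

4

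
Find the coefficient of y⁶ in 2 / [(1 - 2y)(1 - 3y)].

The denominator gives the recurrence a_n = 5a_(n−1) − 6a_(n−2) for n ≥ 2; the numerator fixes a_0 = 2, a_1 = 10.
Iterating: 2, 10, 38, 130, 422, 1330, 4118, so a_6 = 4118.

4118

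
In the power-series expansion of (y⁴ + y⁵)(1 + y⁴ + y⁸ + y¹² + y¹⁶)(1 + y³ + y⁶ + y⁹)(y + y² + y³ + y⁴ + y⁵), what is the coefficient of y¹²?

(y⁴ + y⁵) has coefficients 0,0,0,0,1,1 for degrees 0…5.
(1 + y⁴ + y⁸ + y¹² + y¹⁶) has coefficients 1,0,0,0,1,0,0,0,1,0,0,0,1 for degrees 0…12.
Multiplying by (1 + y³ + y⁶ + y⁹) gives running coefficients 1,0,0,1,1,0,1,1,1,1,1,1,1 for degrees 0…12.
Finally multiplying by (y + y² + y³ + y⁴ + y⁵), the product of all factors after the first has coefficients 0,1,1,1,2,3,2,3,4,4,4,5,5 for degrees 0…12.
[y¹²] = 1·4 + 1·3 = 7.

7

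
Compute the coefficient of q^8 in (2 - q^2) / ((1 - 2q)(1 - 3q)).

The denominator gives the recurrence a_n = 5a_(n−1) − 6a_(n−2) for n ≥ 3; the numerator fixes a_0 = 2, a_1 = 10, a_2 = 37.
Iterating: 2, 10, 37, 125, 403, 1265, 3907, 11945, 36283, so a_8 = 36283.

36283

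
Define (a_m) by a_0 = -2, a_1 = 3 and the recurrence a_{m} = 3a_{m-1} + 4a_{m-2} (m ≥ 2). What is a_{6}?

817

The ordinary generating function has denominator 1 - 3z - 4z^2.
Iterating the recurrence: a_0,…,a_{6} = -2, 3, 1, 15, 49, 207, 817.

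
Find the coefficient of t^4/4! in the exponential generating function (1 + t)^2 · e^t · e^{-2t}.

The EGF product rule gives c_4 = Σ_{k_1+k_2+k_3=4} C(4; k_1,k_2,k_3) · ∏ g_i(k_i), where (1+t)^2 gives the falling factorial (2)_k; e^t gives (1)^k; e^{-2t} gives (-2)^k.
g_1(k) for k = 0…4: 1, 2, 2, 0, 0.
g_2(k) for k = 0…4: 1, 1, 1, 1, 1.
g_3(k) for k = 0…4: 1, -2, 4, -8, 16.
First combine the last two factors: h(k) = Σ_j C(k,j)·g_2(j)·g_3(k−j) for k = 0…4: 1, -1, 1, -1, 1.
c_4 = Σ_k C(4,k)·g_1(k)·h(4−k) = 1·1·1 + 4·2·(-1) + 6·2·1 = 1 − 8 + 12 = 5.

5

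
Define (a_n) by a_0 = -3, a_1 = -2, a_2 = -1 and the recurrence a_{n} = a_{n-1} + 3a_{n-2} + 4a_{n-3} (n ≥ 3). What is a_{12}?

-91353

The ordinary generating function has denominator 1 - q - 3q^2 - 4q^3.
Iterating the recurrence: a_0,…,a_{12} = -3, -2, -1, -19, -30, -91, -257, -650, -1785, -4763, -12718, -34147, -91353.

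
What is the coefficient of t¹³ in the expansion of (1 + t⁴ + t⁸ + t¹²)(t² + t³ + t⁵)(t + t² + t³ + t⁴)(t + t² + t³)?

9

(1 + t⁴ + t⁸ + t¹²) has coefficients 1,0,0,0,1,0,0,0,1,0,0,0,1 for degrees 0…12.
(t² + t³ + t⁵) has coefficients 0,0,1,1,0,1,0,0,0,0,0,0,0,0 for degrees 0…13.
Multiplying by (t + t² + t³ + t⁴) gives running coefficients 0,0,0,1,2,2,3,2,1,1,0,0,0,0 for degrees 0…13.
Finally multiplying by (t + t² + t³), the product of all factors after the first has coefficients 0,0,0,0,1,3,5,7,7,6,4,2,1,0 for degrees 0…13.
[t¹³] = 1·0 + 1·6 + 1·3 + 1·0 = 9.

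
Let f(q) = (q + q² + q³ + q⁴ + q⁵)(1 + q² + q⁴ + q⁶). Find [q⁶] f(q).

(q + q² + q³ + q⁴ + q⁵) has coefficients 0,1,1,1,1,1 for degrees 0…5.
(1 + q² + q⁴ + q⁶) has coefficients 1,0,1,0,1,0,1 for degrees 0…6.
[q⁶] = 1·0 + 1·1 + 1·0 + 1·1 + 1·0 = 2.

2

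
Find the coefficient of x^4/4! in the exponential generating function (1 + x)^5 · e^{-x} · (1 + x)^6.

4577

The EGF product rule gives c_4 = Σ_{k_1+k_2+k_3=4} C(4; k_1,k_2,k_3) · ∏ g_i(k_i), where (1+x)^5 gives the falling factorial (5)_k; e^{-x} gives (-1)^k; (1+x)^6 gives the falling factorial (6)_k.
g_1(k) for k = 0…4: 1, 5, 20, 60, 120.
g_2(k) for k = 0…4: 1, -1, 1, -1, 1.
g_3(k) for k = 0…4: 1, 6, 30, 120, 360.
First combine the last two factors: h(k) = Σ_j C(k,j)·g_2(j)·g_3(k−j) for k = 0…4: 1, 5, 19, 47, 37.
c_4 = Σ_k C(4,k)·g_1(k)·h(4−k) = 1·1·37 + 4·5·47 + 6·20·19 + 4·60·5 + 1·120·1 = 37 + 940 + 2280 + 1200 + 120 = 4577.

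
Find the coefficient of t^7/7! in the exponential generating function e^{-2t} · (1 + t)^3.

544

The EGF product rule gives c_7 = Σ_{k_1+k_2=7} C(7; k_1,k_2) · ∏ g_i(k_i), where e^{-2t} gives (-2)^k; (1+t)^3 gives the falling factorial (3)_k.
g_1(k) for k = 0…7: 1, -2, 4, -8, 16, -32, 64, -128.
g_2(k) for k = 0…7: 1, 3, 6, 6, 0, 0, 0, 0.
c_7 = Σ_k C(7,k)·g_1(k)·g_2(7−k) = 35·16·6 + 21·(-32)·6 + 7·64·3 + 1·(-128)·1 = 3360 − 4032 + 1344 − 128 = 544.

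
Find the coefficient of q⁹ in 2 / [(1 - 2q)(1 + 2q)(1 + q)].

Partial fractions give a closed form: a_n = (2/3)·2^n + (2)·(-2)^n + (-2/3)·(-1)^n.
At n = 9: a_9 = -682.

-682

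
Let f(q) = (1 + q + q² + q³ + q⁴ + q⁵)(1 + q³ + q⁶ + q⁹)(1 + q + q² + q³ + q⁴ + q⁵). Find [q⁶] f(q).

(1 + q + q² + q³ + q⁴ + q⁵) has coefficients 1,1,1,1,1,1 for degrees 0…5.
(1 + q³ + q⁶ + q⁹) has coefficients 1,0,0,1,0,0,1 for degrees 0…6.
Finally multiplying by (1 + q + q² + q³ + q⁴ + q⁵), the product of all factors after the first has coefficients 1,1,1,2,2,2,2 for degrees 0…6.
[q⁶] = 1·2 + 1·2 + 1·2 + 1·2 + 1·1 + 1·1 = 10.

10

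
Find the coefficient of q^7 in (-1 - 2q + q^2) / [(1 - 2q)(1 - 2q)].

The denominator gives the recurrence a_n = 4a_(n−1) − 4a_(n−2) for n ≥ 3; the numerator fixes a_0 = -1, a_1 = -6, a_2 = -19.
Iterating: -1, -6, -19, -52, -132, -320, -752, -1728, so a_7 = -1728.

-1728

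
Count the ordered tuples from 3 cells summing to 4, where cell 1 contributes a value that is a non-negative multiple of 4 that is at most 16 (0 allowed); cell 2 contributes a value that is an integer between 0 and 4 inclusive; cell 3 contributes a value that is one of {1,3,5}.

The generating function for the choices is (1 + y⁴ + y⁸ + y¹² + y¹⁶)·(1 + y + y² + y³ + y⁴)·(y + y³ + y⁵); the count is [y⁴].
(1 + y⁴ + y⁸ + y¹² + y¹⁶) has coefficients 1,0,0,0,1 for degrees 0…4.
(1 + y + y² + y³ + y⁴) has coefficients 1,1,1,1,1 for degrees 0…4.
Finally multiplying by (y + y³ + y⁵), the product of all factors after the first has coefficients 0,1,1,2,2 for degrees 0…4.
[y⁴] = 1·2 + 1·0 = 2.

2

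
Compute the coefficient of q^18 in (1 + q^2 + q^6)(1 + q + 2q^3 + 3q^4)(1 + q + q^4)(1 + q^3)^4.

(1 + q^2 + q^6) has coefficients 1,0,1,0,0,0,1 for degrees 0…6.
(1 + q + 2q^3 + 3q^4) has coefficients 1,1,0,2,3,0,0,0,0,0,0,0,0,0,0,0,0,0,0 for degrees 0…18.
Multiplying by (1 + q + q^4) gives running coefficients 1,2,1,2,6,4,0,2,3,0,0,0,0,0,0,0,0,0,0 for degrees 0…18.
Finally multiplying by (1 + q^3)^4, the product of all factors after the first has coefficients 1,2,1,6,14,8,14,38,25,16,52,40,9,38,35,2,14,16,0 for degrees 0…18.
[q^18] = 1·0 + 1·14 + 1·9 = 23.

23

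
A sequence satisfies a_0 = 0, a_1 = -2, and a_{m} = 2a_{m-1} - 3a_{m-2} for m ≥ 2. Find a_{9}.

-146

The ordinary generating function has denominator 1 - 2t + 3t^2.
Iterating the recurrence: a_0,…,a_{9} = 0, -2, -4, -2, 8, 22, 20, -26, -112, -146.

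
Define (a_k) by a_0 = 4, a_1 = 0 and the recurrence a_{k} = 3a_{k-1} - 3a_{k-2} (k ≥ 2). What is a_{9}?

The ordinary generating function has denominator 1 - 3z + 3z^2.
Iterating the recurrence: a_0,…,a_{9} = 4, 0, -12, -36, -72, -108, -108, 0, 324, 972.

972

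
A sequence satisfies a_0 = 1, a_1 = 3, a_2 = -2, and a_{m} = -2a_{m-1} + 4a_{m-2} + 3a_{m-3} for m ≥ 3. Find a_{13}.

The ordinary generating function has denominator 1 + 2y - 4y^2 - 3y^3.
Iterating the recurrence: a_0,…,a_{13} = 1, 3, -2, 19, -37, 144, -379, 1223, -3530, 10815, -32081, 96832, -289543, 870171.

870171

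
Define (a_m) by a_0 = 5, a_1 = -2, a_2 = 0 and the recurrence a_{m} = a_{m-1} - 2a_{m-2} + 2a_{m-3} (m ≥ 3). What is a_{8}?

The ordinary generating function has denominator 1 - z + 2z^2 - 2z^3.
Iterating the recurrence: a_0,…,a_{8} = 5, -2, 0, 14, 10, -18, -10, 46, 30.

30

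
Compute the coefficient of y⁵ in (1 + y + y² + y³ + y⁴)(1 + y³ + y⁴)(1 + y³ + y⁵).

4

(1 + y + y² + y³ + y⁴) has coefficients 1,1,1,1,1 for degrees 0…4.
(1 + y³ + y⁴) has coefficients 1,0,0,1,1,0 for degrees 0…5.
Finally multiplying by (1 + y³ + y⁵), the product of all factors after the first has coefficients 1,0,0,2,1,1 for degrees 0…5.
[y⁵] = 1·1 + 1·1 + 1·2 + 1·0 + 1·0 = 4.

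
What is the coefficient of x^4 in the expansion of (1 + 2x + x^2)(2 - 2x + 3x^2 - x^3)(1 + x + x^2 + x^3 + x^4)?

(1 + 2x + x^2) has coefficients 1,2,1 for degrees 0…2.
(2 - 2x + 3x^2 - x^3) has coefficients 2,-2,3,-1,0 for degrees 0…4.
Finally multiplying by (1 + x + x^2 + x^3 + x^4), the product of all factors after the first has coefficients 2,0,3,2,2 for degrees 0…4.
[x^4] = 1·2 + 2·2 + 1·3 = 9.

9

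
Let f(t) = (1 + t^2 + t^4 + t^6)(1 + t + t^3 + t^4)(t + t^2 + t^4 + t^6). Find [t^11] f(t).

6

(1 + t^2 + t^4 + t^6) has coefficients 1,0,1,0,1,0,1 for degrees 0…6.
(1 + t + t^3 + t^4) has coefficients 1,1,0,1,1,0,0,0,0,0,0,0 for degrees 0…11.
Finally multiplying by (t + t^2 + t^4 + t^6), the product of all factors after the first has coefficients 0,1,2,1,2,3,2,2,1,1,1,0 for degrees 0…11.
[t^11] = 1·0 + 1·1 + 1·2 + 1·3 = 6.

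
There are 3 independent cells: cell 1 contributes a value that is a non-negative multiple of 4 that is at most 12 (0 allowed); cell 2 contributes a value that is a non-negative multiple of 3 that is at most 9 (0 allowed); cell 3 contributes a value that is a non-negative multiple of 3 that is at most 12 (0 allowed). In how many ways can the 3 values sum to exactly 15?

5

The generating function for the choices is (1 + y^4 + y^8 + y^12)·(1 + y^3 + y^6 + y^9)·(1 + y^3 + y^6 + y^9 + y^12); the count is [y^15].
(1 + y^4 + y^8 + y^12) has coefficients 1,0,0,0,1,0,0,0,1,0,0,0,1 for degrees 0…12.
(1 + y^3 + y^6 + y^9) has coefficients 1,0,0,1,0,0,1,0,0,1,0,0,0,0,0,0 for degrees 0…15.
Finally multiplying by (1 + y^3 + y^6 + y^9 + y^12), the product of all factors after the first has coefficients 1,0,0,2,0,0,3,0,0,4,0,0,4,0,0,3 for degrees 0…15.
[y^15] = 1·3 + 1·0 + 1·0 + 1·2 = 5.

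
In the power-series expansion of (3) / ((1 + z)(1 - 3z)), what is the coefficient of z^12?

Partial fractions give a closed form: a_n = (3/4)·(-1)^n + (9/4)·3^n.
At n = 12: a_12 = 1195743.

1195743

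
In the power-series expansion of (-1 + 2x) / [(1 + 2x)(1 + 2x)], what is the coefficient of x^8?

-4352

The denominator gives the recurrence a_n = −4a_(n−1) − 4a_(n−2) for n ≥ 2; the numerator fixes a_0 = -1, a_1 = 6.
Iterating: -1, 6, -20, 56, -144, 352, -832, 1920, -4352, so a_8 = -4352.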